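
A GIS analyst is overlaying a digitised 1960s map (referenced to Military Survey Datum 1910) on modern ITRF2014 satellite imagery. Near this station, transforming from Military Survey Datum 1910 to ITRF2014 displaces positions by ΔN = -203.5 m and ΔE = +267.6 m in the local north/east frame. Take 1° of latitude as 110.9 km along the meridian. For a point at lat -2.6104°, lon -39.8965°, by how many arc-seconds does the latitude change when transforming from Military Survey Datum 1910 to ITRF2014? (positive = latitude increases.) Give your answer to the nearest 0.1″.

Δφ = -6.6″

1° of latitude = 110.9 km, so Δφ = -203.5 / 110900 = -0.0018350° = -6.606″.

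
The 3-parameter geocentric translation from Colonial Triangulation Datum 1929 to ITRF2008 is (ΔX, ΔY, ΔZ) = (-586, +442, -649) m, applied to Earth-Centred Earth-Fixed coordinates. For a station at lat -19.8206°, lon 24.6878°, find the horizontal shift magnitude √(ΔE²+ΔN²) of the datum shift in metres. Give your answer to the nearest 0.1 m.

973.9 m

The local east axis at (φ, λ) is (−sin λ, cos λ, 0), so ΔE = −sin(24.6878°)·(-586) + cos(24.6878°)·442 = 646.36 m.
The local north axis is (−sin φ cos λ, −sin φ sin λ, cos φ), giving ΔN = -180.537 + 62.597 − 610.553 = -728.49 m.
Horizontal magnitude = √(ΔE² + ΔN²) = √(646.36² + (-728.49)²) = 973.90 m.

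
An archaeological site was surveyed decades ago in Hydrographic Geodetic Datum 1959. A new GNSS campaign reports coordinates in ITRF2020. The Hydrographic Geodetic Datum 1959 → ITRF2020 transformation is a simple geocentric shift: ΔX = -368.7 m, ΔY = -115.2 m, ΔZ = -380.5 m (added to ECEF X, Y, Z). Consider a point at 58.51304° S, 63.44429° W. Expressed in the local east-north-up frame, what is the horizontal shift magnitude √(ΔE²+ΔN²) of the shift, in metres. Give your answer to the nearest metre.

At φ = -58.51304°, λ = -63.44429°: sin φ = -0.852759, cos φ = 0.522304, sin λ = -0.894500, cos λ = 0.447068.
ΔE = −sin λ·ΔX + cos λ·ΔY = −(-0.894500)·(-368.7) + (0.447068)·(-115.2) = -381.30 m.
ΔN = −sin φ cos λ·ΔX − sin φ sin λ·ΔY + cos φ·ΔZ = −(-0.852759)(0.447068)(-368.7) − (-0.852759)(-0.894500)(-115.2) + (0.522304)(-380.5) = -251.43 m.
Horizontal magnitude = √(ΔE² + ΔN²) = √((-381.30)² + (-251.43)²) = 456.74 m.

457 m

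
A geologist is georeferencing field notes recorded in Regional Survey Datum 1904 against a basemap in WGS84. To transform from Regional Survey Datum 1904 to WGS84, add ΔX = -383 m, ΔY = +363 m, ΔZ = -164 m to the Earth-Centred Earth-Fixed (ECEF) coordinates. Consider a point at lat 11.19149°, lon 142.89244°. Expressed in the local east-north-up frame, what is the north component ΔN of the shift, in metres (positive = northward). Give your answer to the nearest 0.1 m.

The local north axis is (−sin φ cos λ, −sin φ sin λ, cos φ), giving ΔN = -59.283 − 42.506 − 160.881 = -262.67 m.

ΔN = -262.7 m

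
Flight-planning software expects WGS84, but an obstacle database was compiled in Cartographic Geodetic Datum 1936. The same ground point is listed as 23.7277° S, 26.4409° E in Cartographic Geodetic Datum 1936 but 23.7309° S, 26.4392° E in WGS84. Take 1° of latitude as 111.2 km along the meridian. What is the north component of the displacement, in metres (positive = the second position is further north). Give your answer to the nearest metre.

ΔN = -356 m

Δφ = -23.7309° − -23.7277° = -0.0032°; Δλ = 26.4392° − 26.4409° = -0.0017°.
ΔN = Δφ × 111200 = -355.8 m; ΔE = Δλ × 111200 × cos(-23.7277°) = -0.0017 × 111200 × 0.915468 = -173.1 m.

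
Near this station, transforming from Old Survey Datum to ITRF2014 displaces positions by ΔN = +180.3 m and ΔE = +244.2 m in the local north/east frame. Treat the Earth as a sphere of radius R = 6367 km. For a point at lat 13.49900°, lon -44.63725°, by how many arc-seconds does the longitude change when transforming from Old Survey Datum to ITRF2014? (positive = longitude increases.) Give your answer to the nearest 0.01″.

At latitude 13.49900°, cos φ = 0.972374.
One radian of longitude at latitude φ spans R cos φ, so Δλ = ΔE / (R cos φ) = 244.2 / (6367000 × 0.972374) = 3.9444e-05 rad = 8.136″.

Δλ = 8.14″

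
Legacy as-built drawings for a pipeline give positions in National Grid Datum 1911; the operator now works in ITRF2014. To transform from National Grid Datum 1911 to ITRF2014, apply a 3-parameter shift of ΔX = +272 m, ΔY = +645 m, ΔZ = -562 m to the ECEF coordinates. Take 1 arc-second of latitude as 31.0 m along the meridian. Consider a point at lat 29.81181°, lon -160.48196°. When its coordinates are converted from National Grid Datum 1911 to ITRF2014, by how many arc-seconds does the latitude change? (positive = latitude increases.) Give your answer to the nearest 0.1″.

sin φ = 0.497153, cos φ = 0.867663, sin λ = -0.334104, cos λ = -0.942536.
North component: ΔN = −sin φ cos λ·ΔX − sin φ sin λ·ΔY + cos φ·ΔZ = −(0.497153)(-0.942536)(272) − (0.497153)(-0.334104)(645) + (0.867663)(-562) = -253.04 m.
1° of latitude spans 3600 × 31.00 = 111600 m, so Δφ = -253.04 / 111600 × 3600 = -8.162″.

Δφ = -8.2″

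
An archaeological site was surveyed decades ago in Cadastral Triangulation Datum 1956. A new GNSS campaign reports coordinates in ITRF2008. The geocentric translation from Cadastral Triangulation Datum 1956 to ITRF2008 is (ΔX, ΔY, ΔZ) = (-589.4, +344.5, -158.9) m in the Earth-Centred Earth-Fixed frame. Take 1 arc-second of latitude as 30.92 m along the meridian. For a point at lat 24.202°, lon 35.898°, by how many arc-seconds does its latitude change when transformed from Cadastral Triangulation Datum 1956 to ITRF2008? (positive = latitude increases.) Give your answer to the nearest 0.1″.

Δφ = -1.0″

sin φ = 0.409955, cos φ = 0.912106, sin λ = 0.586344, cos λ = 0.810062.
North component: ΔN = −sin φ cos λ·ΔX − sin φ sin λ·ΔY + cos φ·ΔZ = −(0.409955)(0.810062)(-589.4) − (0.409955)(0.586344)(344.5) + (0.912106)(-158.9) = -32.01 m.
1° of latitude spans 3600 × 30.92 = 111312 m, so Δφ = -32.01 / 111312 × 3600 = -1.035″.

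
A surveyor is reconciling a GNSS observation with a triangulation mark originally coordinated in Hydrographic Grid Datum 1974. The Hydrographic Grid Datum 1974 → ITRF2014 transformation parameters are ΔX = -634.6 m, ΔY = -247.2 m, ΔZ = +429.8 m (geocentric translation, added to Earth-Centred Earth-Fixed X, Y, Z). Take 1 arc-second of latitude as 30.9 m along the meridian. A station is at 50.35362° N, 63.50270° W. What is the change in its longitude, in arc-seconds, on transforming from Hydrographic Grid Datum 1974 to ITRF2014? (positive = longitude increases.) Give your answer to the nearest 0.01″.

sin φ = 0.769997, cos φ = 0.638047, sin λ = -0.894955, cos λ = 0.446156.
East component: ΔE = −sin λ·ΔX + cos λ·ΔY = −(-0.894955)(-634.6) + (0.446156)(-247.2) = -678.23 m.
1° of latitude spans 3600 × 30.90 = 111240 m; at latitude φ, 1° of longitude spans that × cos φ = 70976.4 m, so Δλ = -678.23 / 70976.4 × 3600 = -34.400″.

Δλ = -34.40″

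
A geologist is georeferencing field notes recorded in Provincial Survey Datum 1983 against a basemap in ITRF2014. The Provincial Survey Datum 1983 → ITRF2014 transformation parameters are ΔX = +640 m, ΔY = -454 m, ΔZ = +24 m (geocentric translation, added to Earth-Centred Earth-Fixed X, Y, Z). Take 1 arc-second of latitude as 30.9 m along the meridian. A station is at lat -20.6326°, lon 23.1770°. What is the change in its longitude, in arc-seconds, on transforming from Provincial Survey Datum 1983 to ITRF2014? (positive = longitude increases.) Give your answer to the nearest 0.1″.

sin φ = -0.352374, cos φ = 0.935859, sin λ = 0.393573, cos λ = 0.919293.
East component: ΔE = −sin λ·ΔX + cos λ·ΔY = −(0.393573)(640) + (0.919293)(-454) = -669.25 m.
1° of latitude spans 3600 × 30.90 = 111240 m; at latitude φ, 1° of longitude spans that × cos φ = 104105.0 m, so Δλ = -669.25 / 104105.0 × 3600 = -23.143″.

Δλ = -23.1″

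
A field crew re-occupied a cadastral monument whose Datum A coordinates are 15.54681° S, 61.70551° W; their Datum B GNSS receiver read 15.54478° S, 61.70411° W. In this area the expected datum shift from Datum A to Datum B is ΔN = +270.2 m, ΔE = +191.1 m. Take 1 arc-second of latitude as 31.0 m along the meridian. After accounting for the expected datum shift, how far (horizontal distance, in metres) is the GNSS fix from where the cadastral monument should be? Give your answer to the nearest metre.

60 m

Observed coordinate differences: Δφ = +0.00203°, Δλ = +0.00140°.
Converting to metres (1° lat = 111600 m, cos φ = 0.963412): observed ΔN = 226.5 m, observed ΔE = 150.5 m.
Subtracting the expected shift leaves a residual of 226.5 − (270.2) = -43.7 m north and 150.5 − (191.1) = -40.6 m east.
Residual distance = √((-43.7)² + (-40.6)²) = 59.6 m.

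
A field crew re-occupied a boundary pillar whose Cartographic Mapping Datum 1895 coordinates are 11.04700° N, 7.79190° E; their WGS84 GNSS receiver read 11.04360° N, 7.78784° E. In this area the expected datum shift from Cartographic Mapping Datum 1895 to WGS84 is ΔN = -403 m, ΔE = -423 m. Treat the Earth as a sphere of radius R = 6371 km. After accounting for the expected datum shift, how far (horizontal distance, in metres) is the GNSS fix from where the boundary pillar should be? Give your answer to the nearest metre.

Observed coordinate differences: Δφ = -0.00340°, Δλ = -0.00406°.
Converting to metres (1° lat = 111195 m, cos φ = 0.981470): observed ΔN = -378.1 m, observed ΔE = -443.1 m.
Subtracting the expected shift leaves a residual of -378.1 − (-403) = 24.9 m north and -443.1 − (-423) = -20.1 m east.
Residual distance = √(24.9² + (-20.1)²) = 32.0 m.

32 m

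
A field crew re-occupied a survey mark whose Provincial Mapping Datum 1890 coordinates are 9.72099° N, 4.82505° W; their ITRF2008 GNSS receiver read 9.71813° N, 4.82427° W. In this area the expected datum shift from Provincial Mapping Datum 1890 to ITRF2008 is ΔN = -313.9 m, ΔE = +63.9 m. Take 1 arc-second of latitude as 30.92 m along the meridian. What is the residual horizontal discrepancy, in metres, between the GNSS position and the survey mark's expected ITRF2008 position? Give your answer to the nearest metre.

22 m

Observed coordinate differences: Δφ = -0.00286°, Δλ = +0.00078°.
Converting to metres (1° lat = 111312 m, cos φ = 0.985642): observed ΔN = -318.4 m, observed ΔE = 85.6 m.
Subtracting the expected shift leaves a residual of -318.4 − (-313.9) = -4.5 m north and 85.6 − (63.9) = 21.7 m east.
Residual distance = √((-4.5)² + 21.7²) = 22.1 m.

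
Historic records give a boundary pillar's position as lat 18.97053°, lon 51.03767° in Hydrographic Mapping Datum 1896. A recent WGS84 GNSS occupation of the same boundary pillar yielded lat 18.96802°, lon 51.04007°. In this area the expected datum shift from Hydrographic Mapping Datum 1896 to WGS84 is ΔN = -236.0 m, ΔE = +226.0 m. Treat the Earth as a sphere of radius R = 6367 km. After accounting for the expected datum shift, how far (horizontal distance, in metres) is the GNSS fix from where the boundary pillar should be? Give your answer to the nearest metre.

50 m

Observed coordinate differences: Δφ = -0.00251°, Δλ = +0.00240°.
Converting to metres (1° lat = 111125 m, cos φ = 0.945686): observed ΔN = -278.9 m, observed ΔE = 252.2 m.
Subtracting the expected shift leaves a residual of -278.9 − (-236.0) = -42.9 m north and 252.2 − (226.0) = 26.2 m east.
Residual distance = √((-42.9)² + 26.2²) = 50.3 m.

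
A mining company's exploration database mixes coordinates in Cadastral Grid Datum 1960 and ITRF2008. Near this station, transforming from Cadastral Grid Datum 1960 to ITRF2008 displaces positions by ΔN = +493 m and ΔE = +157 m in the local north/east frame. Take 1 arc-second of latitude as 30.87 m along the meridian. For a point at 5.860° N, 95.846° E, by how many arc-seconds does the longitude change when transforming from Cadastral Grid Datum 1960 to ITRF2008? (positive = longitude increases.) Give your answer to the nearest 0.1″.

At latitude 5.860°, cos φ = 0.994774.
1″ of longitude at this latitude = 30.87 × cos φ = 30.7087 m, so Δλ = 157.0 / 30.7087 = 5.113″.

Δλ = 5.1″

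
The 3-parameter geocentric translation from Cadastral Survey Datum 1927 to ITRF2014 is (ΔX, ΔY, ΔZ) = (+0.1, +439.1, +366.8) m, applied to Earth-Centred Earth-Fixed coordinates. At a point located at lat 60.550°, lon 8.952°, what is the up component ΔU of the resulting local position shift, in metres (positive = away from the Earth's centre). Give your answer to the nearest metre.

ΔU = 353 m

At φ = 60.550°, λ = 8.952°: sin φ = 0.870785, cos φ = 0.491664, sin λ = 0.155607, cos λ = 0.987819.
ΔU = cos φ cos λ·ΔX + cos φ sin λ·ΔY + sin φ·ΔZ = (0.491664)(0.987819)(0.1) + (0.491664)(0.155607)(439.1) + (0.870785)(366.8) = 353.05 m.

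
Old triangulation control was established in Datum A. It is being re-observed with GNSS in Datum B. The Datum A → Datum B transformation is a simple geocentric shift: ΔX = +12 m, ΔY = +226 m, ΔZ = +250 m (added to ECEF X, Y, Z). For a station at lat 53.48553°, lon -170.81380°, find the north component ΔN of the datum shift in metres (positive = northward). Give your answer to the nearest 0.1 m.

ΔN = 187.3 m

At φ = 53.48553°, λ = -170.81380°: sin φ = 0.803707, cos φ = 0.595026, sin λ = -0.159643, cos λ = -0.987175.
ΔN = −sin φ cos λ·ΔX − sin φ sin λ·ΔY + cos φ·ΔZ = −(0.803707)(-0.987175)(12) − (0.803707)(-0.159643)(226) + (0.595026)(250) = 187.27 m.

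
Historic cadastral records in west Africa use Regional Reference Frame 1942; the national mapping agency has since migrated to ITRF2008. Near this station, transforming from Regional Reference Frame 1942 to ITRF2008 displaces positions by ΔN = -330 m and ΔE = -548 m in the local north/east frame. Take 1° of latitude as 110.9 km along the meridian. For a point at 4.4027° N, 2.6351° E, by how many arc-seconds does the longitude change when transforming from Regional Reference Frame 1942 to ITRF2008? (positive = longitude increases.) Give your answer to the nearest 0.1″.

At latitude 4.4027°, cos φ = 0.997049.
1° of longitude at this latitude = 110.9 × cos φ = 110.57 km, so Δλ = -548.0 / 110572.7 = -0.0049560° = -17.842″.

Δλ = -17.8″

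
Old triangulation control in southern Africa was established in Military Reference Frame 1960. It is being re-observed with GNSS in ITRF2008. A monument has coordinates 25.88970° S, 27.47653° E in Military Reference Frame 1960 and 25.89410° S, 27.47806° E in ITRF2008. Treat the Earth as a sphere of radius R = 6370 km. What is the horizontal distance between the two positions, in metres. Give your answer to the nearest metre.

Δφ = -25.89410° − -25.88970° = -0.00440°; Δλ = 27.47806° − 27.47653° = +0.00153°.
1° along a meridian = πR/180 = 111177 m.
ΔN = Δφ × 111177 = -489.2 m; ΔE = Δλ × 111177 × cos(-25.88970°) = +0.00153 × 111177 × 0.899636 = 153.0 m.
Distance = √(ΔE² + ΔN²) = √(153.0² + (-489.2)²) = 512.6 m.

513 m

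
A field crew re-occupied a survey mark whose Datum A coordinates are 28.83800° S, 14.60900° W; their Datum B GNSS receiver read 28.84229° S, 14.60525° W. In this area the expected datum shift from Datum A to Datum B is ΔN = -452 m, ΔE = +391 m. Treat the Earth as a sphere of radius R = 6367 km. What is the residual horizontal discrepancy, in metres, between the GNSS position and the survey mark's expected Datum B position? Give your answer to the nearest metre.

36 m

Observed coordinate differences: Δφ = -0.00429°, Δλ = +0.00375°.
Converting to metres (1° lat = 111125 m, cos φ = 0.875987): observed ΔN = -476.7 m, observed ΔE = 365.0 m.
Subtracting the expected shift leaves a residual of -476.7 − (-452) = -24.7 m north and 365.0 − (391) = -26.0 m east.
Residual distance = √((-24.7)² + (-26.0)²) = 35.9 m.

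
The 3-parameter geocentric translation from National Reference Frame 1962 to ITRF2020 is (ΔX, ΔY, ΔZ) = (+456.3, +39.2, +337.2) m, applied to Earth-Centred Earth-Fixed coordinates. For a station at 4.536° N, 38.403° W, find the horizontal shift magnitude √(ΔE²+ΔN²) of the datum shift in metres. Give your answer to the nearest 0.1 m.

At φ = 4.536°, λ = -38.403°: sin φ = 0.079085, cos φ = 0.996868, sin λ = -0.621189, cos λ = 0.783661.
ΔE = −sin λ·ΔX + cos λ·ΔY = −(-0.621189)·(456.3) + (0.783661)·(39.2) = 314.17 m.
ΔN = −sin φ cos λ·ΔX − sin φ sin λ·ΔY + cos φ·ΔZ = −(0.079085)(0.783661)(456.3) − (0.079085)(-0.621189)(39.2) + (0.996868)(337.2) = 309.79 m.
Horizontal magnitude = √(ΔE² + ΔN²) = √(314.17² + 309.79²) = 441.22 m.

441.2 m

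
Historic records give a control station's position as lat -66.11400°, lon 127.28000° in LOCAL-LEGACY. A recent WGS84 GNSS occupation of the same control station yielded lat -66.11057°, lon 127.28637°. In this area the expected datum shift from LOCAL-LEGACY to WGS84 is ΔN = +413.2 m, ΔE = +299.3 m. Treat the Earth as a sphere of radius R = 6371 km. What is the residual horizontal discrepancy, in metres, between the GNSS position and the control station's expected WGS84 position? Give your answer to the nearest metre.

34 m

Observed coordinate differences: Δφ = +0.00343°, Δλ = +0.00637°.
Converting to metres (1° lat = 111195 m, cos φ = 0.404918): observed ΔN = 381.4 m, observed ΔE = 286.8 m.
Subtracting the expected shift leaves a residual of 381.4 − (413.2) = -31.8 m north and 286.8 − (299.3) = -12.5 m east.
Residual distance = √((-31.8)² + (-12.5)²) = 34.2 m.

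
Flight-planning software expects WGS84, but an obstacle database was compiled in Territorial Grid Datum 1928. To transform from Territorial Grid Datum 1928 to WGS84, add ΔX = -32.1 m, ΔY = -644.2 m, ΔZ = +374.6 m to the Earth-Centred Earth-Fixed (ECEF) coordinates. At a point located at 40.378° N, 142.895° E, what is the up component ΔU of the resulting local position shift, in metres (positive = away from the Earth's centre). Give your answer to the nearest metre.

ΔU = -34 m

At φ = 40.378°, λ = 142.895°: sin φ = 0.647827, cos φ = 0.761787, sin λ = 0.603278, cos λ = -0.797531.
ΔU = cos φ cos λ·ΔX + cos φ sin λ·ΔY + sin φ·ΔZ = (0.761787)(-0.797531)(-32.1) + (0.761787)(0.603278)(-644.2) + (0.647827)(374.6) = -33.88 m.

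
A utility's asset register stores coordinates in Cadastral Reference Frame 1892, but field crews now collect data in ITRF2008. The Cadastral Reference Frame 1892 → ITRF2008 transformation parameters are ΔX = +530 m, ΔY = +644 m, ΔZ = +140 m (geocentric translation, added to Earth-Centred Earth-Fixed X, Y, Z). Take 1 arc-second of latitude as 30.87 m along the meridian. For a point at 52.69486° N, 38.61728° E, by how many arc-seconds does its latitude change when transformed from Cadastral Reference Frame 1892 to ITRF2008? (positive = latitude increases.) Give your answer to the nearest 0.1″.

sin φ = 0.795419, cos φ = 0.606060, sin λ = 0.624115, cos λ = 0.781332.
North component: ΔN = −sin φ cos λ·ΔX − sin φ sin λ·ΔY + cos φ·ΔZ = −(0.795419)(0.781332)(530) − (0.795419)(0.624115)(644) + (0.606060)(140) = -564.24 m.
1° of latitude spans 3600 × 30.87 = 111132 m, so Δφ = -564.24 / 111132 × 3600 = -18.278″.

Δφ = -18.3″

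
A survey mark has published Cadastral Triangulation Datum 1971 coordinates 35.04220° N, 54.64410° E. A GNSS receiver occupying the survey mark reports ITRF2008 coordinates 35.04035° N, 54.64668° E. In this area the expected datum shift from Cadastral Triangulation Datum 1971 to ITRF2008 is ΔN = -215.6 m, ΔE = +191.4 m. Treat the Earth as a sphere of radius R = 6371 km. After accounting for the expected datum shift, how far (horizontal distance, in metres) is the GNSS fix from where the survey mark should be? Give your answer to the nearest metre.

45 m

Observed coordinate differences: Δφ = -0.00185°, Δλ = +0.00258°.
Converting to metres (1° lat = 111195 m, cos φ = 0.818729): observed ΔN = -205.7 m, observed ΔE = 234.9 m.
Subtracting the expected shift leaves a residual of -205.7 − (-215.6) = 9.9 m north and 234.9 − (191.4) = 43.5 m east.
Residual distance = √(9.9² + 43.5²) = 44.6 m.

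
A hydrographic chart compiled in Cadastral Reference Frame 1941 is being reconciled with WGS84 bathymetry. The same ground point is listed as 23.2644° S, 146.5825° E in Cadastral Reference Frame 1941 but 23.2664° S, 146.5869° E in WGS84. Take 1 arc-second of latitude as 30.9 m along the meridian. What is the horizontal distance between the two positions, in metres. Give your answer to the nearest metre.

502 m

Δφ = -23.2664° − -23.2644° = -0.0020°; Δλ = 146.5869° − 146.5825° = +0.0044°.
1° of latitude = 3600 × 30.90 = 111240 m.
ΔN = Δφ × 111240 = -222.5 m; ΔE = Δλ × 111240 × cos(-23.2644°) = +0.0044 × 111240 × 0.918692 = 449.7 m.
Distance = √(ΔE² + ΔN²) = √(449.7² + (-222.5)²) = 501.7 m.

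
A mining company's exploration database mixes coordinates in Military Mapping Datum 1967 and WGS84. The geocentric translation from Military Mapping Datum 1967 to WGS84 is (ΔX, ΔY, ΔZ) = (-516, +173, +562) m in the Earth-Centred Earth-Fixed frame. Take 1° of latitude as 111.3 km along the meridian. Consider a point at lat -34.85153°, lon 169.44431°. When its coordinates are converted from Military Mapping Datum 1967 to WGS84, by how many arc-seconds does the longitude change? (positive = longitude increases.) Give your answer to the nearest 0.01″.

Δλ = -2.98″

sin φ = -0.571452, cos φ = 0.820636, sin λ = 0.183191, cos λ = -0.983077.
East component: ΔE = −sin λ·ΔX + cos λ·ΔY = −(0.183191)(-516) + (-0.983077)(173) = -75.55 m.
1° of latitude spans 111300 m; at latitude φ, 1° of longitude spans that × cos φ = 91336.7 m, so Δλ = -75.55 / 91336.7 × 3600 = -2.978″.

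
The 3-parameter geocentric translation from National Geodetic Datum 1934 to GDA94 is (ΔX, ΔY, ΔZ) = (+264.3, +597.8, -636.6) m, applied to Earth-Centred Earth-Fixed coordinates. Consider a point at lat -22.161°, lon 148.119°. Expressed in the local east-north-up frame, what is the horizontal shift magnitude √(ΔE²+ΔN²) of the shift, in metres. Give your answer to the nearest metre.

At φ = -22.161°, λ = 148.119°: sin φ = -0.377210, cos φ = 0.926128, sin λ = 0.528157, cos λ = -0.849147.
ΔE = −sin λ·ΔX + cos λ·ΔY = −(0.528157)·(264.3) + (-0.849147)·(597.8) = -647.21 m.
ΔN = −sin φ cos λ·ΔX − sin φ sin λ·ΔY + cos φ·ΔZ = −(-0.377210)(-0.849147)(264.3) − (-0.377210)(0.528157)(597.8) + (0.926128)(-636.6) = -555.13 m.
Horizontal magnitude = √(ΔE² + ΔN²) = √((-647.21)² + (-555.13)²) = 852.68 m.

853 m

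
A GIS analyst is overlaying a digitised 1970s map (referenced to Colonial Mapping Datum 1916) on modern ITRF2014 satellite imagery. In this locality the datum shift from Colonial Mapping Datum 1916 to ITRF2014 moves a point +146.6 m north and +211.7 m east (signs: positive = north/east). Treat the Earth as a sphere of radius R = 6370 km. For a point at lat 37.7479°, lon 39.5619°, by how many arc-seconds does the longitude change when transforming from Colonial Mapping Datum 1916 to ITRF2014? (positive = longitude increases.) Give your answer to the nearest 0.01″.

Δλ = 8.67″

At latitude 37.7479°, cos φ = 0.790712.
One radian of longitude at latitude φ spans R cos φ, so Δλ = ΔE / (R cos φ) = 211.7 / (6370000 × 0.790712) = 4.2030e-05 rad = 8.669″.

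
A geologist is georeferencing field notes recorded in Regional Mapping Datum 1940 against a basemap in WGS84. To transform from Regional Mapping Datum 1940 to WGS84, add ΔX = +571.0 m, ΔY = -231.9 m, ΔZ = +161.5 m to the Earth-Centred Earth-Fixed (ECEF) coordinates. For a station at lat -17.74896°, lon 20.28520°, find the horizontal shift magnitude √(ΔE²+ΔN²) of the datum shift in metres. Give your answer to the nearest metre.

508 m

At φ = -17.74896°, λ = 20.28520°: sin φ = -0.304847, cos φ = 0.952401, sin λ = 0.346693, cos λ = 0.937979.
ΔE = −sin λ·ΔX + cos λ·ΔY = −(0.346693)·(571.0) + (0.937979)·(-231.9) = -415.48 m.
ΔN = −sin φ cos λ·ΔX − sin φ sin λ·ΔY + cos φ·ΔZ = −(-0.304847)(0.937979)(571.0) − (-0.304847)(0.346693)(-231.9) + (0.952401)(161.5) = 292.58 m.
Horizontal magnitude = √(ΔE² + ΔN²) = √((-415.48)² + 292.58²) = 508.16 m.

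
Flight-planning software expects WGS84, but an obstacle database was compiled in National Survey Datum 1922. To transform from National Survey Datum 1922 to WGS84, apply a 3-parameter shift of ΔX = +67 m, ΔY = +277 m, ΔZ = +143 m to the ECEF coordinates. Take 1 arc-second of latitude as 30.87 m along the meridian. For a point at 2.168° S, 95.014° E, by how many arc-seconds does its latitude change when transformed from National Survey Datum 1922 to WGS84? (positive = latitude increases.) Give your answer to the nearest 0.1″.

sin φ = -0.037830, cos φ = 0.999284, sin λ = 0.996173, cos λ = -0.087399.
North component: ΔN = −sin φ cos λ·ΔX − sin φ sin λ·ΔY + cos φ·ΔZ = −(-0.037830)(-0.087399)(67) − (-0.037830)(0.996173)(277) + (0.999284)(143) = 153.11 m.
1° of latitude spans 3600 × 30.87 = 111132 m, so Δφ = 153.11 / 111132 × 3600 = 4.960″.

Δφ = 5.0″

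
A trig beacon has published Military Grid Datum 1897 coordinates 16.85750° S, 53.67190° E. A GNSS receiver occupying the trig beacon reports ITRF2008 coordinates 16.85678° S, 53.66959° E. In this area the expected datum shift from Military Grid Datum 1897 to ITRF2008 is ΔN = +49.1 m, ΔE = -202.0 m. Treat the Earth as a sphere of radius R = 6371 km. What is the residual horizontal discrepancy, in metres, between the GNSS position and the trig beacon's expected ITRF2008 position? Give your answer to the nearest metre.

Observed coordinate differences: Δφ = +0.00072°, Δλ = -0.00231°.
Converting to metres (1° lat = 111195 m, cos φ = 0.957029): observed ΔN = 80.1 m, observed ΔE = -245.8 m.
Subtracting the expected shift leaves a residual of 80.1 − (49.1) = 31.0 m north and -245.8 − (-202.0) = -43.8 m east.
Residual distance = √(31.0² + (-43.8)²) = 53.7 m.

54 m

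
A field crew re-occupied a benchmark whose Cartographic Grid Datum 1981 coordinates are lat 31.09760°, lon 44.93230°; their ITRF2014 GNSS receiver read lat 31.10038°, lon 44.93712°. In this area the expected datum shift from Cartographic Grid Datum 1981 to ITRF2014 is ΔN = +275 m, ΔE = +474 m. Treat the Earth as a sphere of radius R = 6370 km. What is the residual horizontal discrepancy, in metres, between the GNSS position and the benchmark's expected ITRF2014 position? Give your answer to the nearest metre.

Observed coordinate differences: Δφ = +0.00278°, Δλ = +0.00482°.
Converting to metres (1° lat = 111177 m, cos φ = 0.856289): observed ΔN = 309.1 m, observed ΔE = 458.9 m.
Subtracting the expected shift leaves a residual of 309.1 − (275) = 34.1 m north and 458.9 − (474) = -15.1 m east.
Residual distance = √(34.1² + (-15.1)²) = 37.3 m.

37 m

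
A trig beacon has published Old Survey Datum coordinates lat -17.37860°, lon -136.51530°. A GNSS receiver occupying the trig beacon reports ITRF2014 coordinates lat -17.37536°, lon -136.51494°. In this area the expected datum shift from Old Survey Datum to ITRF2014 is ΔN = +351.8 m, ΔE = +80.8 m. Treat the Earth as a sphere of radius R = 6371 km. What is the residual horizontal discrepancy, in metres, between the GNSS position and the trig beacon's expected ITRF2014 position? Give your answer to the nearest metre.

43 m

Observed coordinate differences: Δφ = +0.00324°, Δλ = +0.00036°.
Converting to metres (1° lat = 111195 m, cos φ = 0.954352): observed ΔN = 360.3 m, observed ΔE = 38.2 m.
Subtracting the expected shift leaves a residual of 360.3 − (351.8) = 8.5 m north and 38.2 − (80.8) = -42.6 m east.
Residual distance = √(8.5² + (-42.6)²) = 43.4 m.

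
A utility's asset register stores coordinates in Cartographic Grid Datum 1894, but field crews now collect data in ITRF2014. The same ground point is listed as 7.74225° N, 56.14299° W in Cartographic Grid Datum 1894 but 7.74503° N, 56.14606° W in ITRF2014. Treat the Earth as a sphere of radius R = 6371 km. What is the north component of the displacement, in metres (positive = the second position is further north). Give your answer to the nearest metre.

Δφ = 7.74503° − 7.74225° = +0.00278°; Δλ = -56.14606° − -56.14299° = -0.00307°.
1° along a meridian = πR/180 = 111195 m.
ΔN = Δφ × 111195 = 309.1 m; ΔE = Δλ × 111195 × cos(7.74225°) = -0.00307 × 111195 × 0.990884 = -338.3 m.

ΔN = 309 m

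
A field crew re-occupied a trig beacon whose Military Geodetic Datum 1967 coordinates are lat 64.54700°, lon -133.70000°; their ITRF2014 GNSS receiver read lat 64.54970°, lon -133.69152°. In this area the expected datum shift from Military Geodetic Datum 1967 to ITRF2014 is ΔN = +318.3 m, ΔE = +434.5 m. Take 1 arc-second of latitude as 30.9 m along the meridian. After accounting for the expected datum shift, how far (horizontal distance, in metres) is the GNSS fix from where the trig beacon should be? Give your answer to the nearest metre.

Observed coordinate differences: Δφ = +0.00270°, Δλ = +0.00848°.
Converting to metres (1° lat = 111240 m, cos φ = 0.429771): observed ΔN = 300.3 m, observed ΔE = 405.4 m.
Subtracting the expected shift leaves a residual of 300.3 − (318.3) = -18.0 m north and 405.4 − (434.5) = -29.1 m east.
Residual distance = √((-18.0)² + (-29.1)²) = 34.2 m.

34 m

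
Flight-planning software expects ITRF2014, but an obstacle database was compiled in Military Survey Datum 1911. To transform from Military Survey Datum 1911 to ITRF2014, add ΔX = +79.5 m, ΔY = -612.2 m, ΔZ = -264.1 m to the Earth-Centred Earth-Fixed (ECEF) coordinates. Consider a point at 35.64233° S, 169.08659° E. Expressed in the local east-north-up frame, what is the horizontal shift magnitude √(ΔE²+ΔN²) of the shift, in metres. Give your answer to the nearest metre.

671 m

At φ = -35.64233°, λ = 169.08659°: sin φ = -0.582724, cos φ = 0.812670, sin λ = 0.189325, cos λ = -0.981914.
ΔE = −sin λ·ΔX + cos λ·ΔY = −(0.189325)·(79.5) + (-0.981914)·(-612.2) = 586.08 m.
ΔN = −sin φ cos λ·ΔX − sin φ sin λ·ΔY + cos φ·ΔZ = −(-0.582724)(-0.981914)(79.5) − (-0.582724)(0.189325)(-612.2) + (0.812670)(-264.1) = -327.66 m.
Horizontal magnitude = √(ΔE² + ΔN²) = √(586.08² + (-327.66)²) = 671.45 m.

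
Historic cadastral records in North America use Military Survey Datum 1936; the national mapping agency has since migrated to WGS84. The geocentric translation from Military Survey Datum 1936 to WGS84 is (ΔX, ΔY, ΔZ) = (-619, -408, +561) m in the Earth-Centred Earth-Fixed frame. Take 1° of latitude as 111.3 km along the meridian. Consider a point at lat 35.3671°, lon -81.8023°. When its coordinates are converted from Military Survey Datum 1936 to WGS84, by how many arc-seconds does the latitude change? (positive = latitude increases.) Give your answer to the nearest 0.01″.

sin φ = 0.578813, cos φ = 0.815460, sin λ = -0.989782, cos λ = 0.142589.
North component: ΔN = −sin φ cos λ·ΔX − sin φ sin λ·ΔY + cos φ·ΔZ = −(0.578813)(0.142589)(-619) − (0.578813)(-0.989782)(-408) + (0.815460)(561) = 274.82 m.
1° of latitude spans 111300 m, so Δφ = 274.82 / 111300 × 3600 = 8.889″.

Δφ = 8.89″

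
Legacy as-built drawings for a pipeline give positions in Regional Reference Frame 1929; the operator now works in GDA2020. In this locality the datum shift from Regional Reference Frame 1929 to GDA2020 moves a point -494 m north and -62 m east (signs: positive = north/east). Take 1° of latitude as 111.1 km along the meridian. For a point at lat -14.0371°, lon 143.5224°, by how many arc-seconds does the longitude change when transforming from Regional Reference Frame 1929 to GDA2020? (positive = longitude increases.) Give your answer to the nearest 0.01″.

Δλ = -2.07″

At latitude -14.0371°, cos φ = 0.970139.
1° of longitude at this latitude = 111.1 × cos φ = 107.78 km, so Δλ = -62.0 / 107782.4 = -0.0005752° = -2.071″.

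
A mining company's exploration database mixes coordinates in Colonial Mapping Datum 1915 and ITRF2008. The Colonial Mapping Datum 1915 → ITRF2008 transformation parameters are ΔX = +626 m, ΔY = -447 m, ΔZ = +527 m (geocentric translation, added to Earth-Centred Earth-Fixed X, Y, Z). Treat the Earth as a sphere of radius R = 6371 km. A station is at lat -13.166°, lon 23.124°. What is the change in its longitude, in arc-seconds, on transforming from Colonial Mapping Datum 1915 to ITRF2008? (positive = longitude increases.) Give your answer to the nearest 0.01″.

sin φ = -0.227773, cos φ = 0.973714, sin λ = 0.392722, cos λ = 0.919657.
East component: ΔE = −sin λ·ΔX + cos λ·ΔY = −(0.392722)(626) + (0.919657)(-447) = -656.93 m.
1° of latitude spans πR/180 = 111195 m; at latitude φ, 1° of longitude spans that × cos φ = 108272.1 m, so Δλ = -656.93 / 108272.1 × 3600 = -21.843″.

Δλ = -21.84″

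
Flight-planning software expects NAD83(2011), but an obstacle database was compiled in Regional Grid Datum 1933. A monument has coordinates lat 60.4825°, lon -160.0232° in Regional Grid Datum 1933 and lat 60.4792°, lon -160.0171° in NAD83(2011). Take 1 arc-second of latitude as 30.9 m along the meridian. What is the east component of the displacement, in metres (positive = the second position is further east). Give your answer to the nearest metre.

Δφ = 60.4792° − 60.4825° = -0.0033°; Δλ = -160.0171° − -160.0232° = +0.0061°.
1° of latitude = 3600 × 30.90 = 111240 m.
ΔN = Δφ × 111240 = -367.1 m; ΔE = Δλ × 111240 × cos(60.4825°) = +0.0061 × 111240 × 0.492689 = 334.3 m.

ΔE = 334 m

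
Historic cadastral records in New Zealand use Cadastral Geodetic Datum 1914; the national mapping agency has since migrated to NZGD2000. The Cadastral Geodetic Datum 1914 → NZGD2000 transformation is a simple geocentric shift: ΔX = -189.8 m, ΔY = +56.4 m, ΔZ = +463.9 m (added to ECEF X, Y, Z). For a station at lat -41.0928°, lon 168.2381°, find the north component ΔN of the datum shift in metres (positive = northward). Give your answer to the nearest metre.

ΔN = 479 m

At φ = -41.0928°, λ = 168.2381°: sin φ = -0.657281, cos φ = 0.753646, sin λ = 0.203845, cos λ = -0.979003.
ΔN = −sin φ cos λ·ΔX − sin φ sin λ·ΔY + cos φ·ΔZ = −(-0.657281)(-0.979003)(-189.8) − (-0.657281)(0.203845)(56.4) + (0.753646)(463.9) = 479.31 m.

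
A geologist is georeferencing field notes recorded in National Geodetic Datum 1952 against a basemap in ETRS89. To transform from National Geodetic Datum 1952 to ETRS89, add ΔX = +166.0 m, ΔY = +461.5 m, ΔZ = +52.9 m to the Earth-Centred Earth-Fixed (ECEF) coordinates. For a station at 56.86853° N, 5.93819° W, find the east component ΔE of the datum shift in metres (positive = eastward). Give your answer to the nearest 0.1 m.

ΔE = 476.2 m

At φ = 56.86853°, λ = -5.93819°: sin φ = 0.837419, cos φ = 0.546562, sin λ = -0.103456, cos λ = 0.994634.
ΔE = −sin λ·ΔX + cos λ·ΔY = −(-0.103456)·(166.0) + (0.994634)·(461.5) = 476.20 m.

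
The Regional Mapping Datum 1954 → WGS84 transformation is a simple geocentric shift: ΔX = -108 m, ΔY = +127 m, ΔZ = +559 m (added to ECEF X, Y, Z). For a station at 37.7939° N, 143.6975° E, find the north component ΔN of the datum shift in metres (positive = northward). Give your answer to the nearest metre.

At φ = 37.7939°, λ = 143.6975°: sin φ = 0.612823, cos φ = 0.790220, sin λ = 0.592048, cos λ = -0.805902.
ΔN = −sin φ cos λ·ΔX − sin φ sin λ·ΔY + cos φ·ΔZ = −(0.612823)(-0.805902)(-108) − (0.612823)(0.592048)(127) + (0.790220)(559) = 342.32 m.

ΔN = 342 m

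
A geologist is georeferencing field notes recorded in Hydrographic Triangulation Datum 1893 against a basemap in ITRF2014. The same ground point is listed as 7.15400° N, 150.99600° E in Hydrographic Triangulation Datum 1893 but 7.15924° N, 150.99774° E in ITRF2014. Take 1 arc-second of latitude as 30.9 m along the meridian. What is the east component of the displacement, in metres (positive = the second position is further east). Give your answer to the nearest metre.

Δφ = 7.15924° − 7.15400° = +0.00524°; Δλ = 150.99774° − 150.99600° = +0.00174°.
1° of latitude = 3600 × 30.90 = 111240 m.
ΔN = Δφ × 111240 = 582.9 m; ΔE = Δλ × 111240 × cos(7.15400°) = +0.00174 × 111240 × 0.992215 = 192.1 m.

ΔE = 192 m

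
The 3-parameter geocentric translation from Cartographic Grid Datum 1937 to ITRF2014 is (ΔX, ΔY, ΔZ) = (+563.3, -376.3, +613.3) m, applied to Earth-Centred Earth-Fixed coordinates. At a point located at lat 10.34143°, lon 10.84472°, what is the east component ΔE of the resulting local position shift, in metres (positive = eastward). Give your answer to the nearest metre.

ΔE = -476 m

At φ = 10.34143°, λ = 10.84472°: sin φ = 0.179514, cos φ = 0.983755, sin λ = 0.188148, cos λ = 0.982141.
ΔE = −sin λ·ΔX + cos λ·ΔY = −(0.188148)·(563.3) + (0.982141)·(-376.3) = -475.56 m.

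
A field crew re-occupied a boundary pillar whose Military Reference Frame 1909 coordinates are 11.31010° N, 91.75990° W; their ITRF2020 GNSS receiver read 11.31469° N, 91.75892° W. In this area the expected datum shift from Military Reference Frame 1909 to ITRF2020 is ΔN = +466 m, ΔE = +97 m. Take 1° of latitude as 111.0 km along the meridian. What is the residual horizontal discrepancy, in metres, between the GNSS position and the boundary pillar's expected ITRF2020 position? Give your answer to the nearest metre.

Observed coordinate differences: Δφ = +0.00459°, Δλ = +0.00098°.
Converting to metres (1° lat = 111000 m, cos φ = 0.980580): observed ΔN = 509.5 m, observed ΔE = 106.7 m.
Subtracting the expected shift leaves a residual of 509.5 − (466) = 43.5 m north and 106.7 − (97) = 9.7 m east.
Residual distance = √(43.5² + 9.7²) = 44.6 m.

45 m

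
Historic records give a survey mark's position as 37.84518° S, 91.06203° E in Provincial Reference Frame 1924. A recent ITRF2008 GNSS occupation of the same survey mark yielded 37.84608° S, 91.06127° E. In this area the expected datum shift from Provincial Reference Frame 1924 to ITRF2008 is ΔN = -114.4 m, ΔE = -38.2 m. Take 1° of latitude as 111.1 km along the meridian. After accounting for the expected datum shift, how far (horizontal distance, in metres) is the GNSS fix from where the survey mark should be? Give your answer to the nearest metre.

32 m

Observed coordinate differences: Δφ = -0.00090°, Δλ = -0.00076°.
Converting to metres (1° lat = 111100 m, cos φ = 0.789671): observed ΔN = -100.0 m, observed ΔE = -66.7 m.
Subtracting the expected shift leaves a residual of -100.0 − (-114.4) = 14.4 m north and -66.7 − (-38.2) = -28.5 m east.
Residual distance = √(14.4² + (-28.5)²) = 31.9 m.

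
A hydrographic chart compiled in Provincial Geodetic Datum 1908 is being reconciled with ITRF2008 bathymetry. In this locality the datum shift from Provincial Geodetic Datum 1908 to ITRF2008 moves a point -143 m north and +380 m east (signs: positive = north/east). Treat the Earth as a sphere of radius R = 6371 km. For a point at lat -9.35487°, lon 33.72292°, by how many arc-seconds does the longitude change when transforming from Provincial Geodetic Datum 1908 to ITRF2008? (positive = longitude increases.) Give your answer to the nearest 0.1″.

At latitude -9.35487°, cos φ = 0.986701.
One radian of longitude at latitude φ spans R cos φ, so Δλ = ΔE / (R cos φ) = 380.0 / (6371000 × 0.986701) = 6.0449e-05 rad = 12.469″.

Δλ = 12.5″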